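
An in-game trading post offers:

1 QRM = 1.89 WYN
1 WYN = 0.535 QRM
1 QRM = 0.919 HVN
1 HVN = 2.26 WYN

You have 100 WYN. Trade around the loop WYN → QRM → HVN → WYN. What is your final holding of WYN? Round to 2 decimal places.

100 WYN × 0.535 = 53.5 QRM
53.5 QRM × 0.919 = 49.1665 HVN
49.1665 HVN × 2.26 = 111.11629 WYN

111.12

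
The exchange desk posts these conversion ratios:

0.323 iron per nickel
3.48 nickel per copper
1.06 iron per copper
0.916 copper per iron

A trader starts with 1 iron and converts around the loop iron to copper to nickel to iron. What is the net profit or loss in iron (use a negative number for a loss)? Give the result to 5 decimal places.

0.02962

1 iron × 0.916 = 0.916 copper
0.916 copper × 3.48 = 3.18768 nickel
3.18768 nickel × 0.323 = 1.02962064 iron
Net change: 1.02962064 − 1 = 0.02962064 iron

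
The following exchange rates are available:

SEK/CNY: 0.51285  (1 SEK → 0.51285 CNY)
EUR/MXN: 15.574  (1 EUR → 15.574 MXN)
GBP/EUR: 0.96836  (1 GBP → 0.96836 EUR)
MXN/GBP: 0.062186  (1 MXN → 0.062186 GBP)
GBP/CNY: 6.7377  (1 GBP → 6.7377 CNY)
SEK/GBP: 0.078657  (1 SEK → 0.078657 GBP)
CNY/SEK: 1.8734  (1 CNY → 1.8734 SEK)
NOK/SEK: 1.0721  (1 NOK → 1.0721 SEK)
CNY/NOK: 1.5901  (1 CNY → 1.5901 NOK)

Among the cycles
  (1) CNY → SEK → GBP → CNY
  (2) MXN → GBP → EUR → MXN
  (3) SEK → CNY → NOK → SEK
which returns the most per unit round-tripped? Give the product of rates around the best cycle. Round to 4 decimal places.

0.9928

(1) 1.8734 × 0.078657 × 6.7377 = 0.99284
(2) 0.062186 × 0.96836 × 15.574 = 0.93784
(3) 0.51285 × 1.5901 × 1.0721 = 0.87428
Highest is cycle (1) at 0.9928 (≤1, no arbitrage).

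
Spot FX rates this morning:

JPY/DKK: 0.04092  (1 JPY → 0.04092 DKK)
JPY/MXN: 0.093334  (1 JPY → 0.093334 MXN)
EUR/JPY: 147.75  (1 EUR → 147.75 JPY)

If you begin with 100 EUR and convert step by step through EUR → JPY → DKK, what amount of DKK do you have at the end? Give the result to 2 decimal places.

604.59

100 EUR × 147.75 = 14775 JPY
14775 JPY × 0.04092 = 604.593 DKK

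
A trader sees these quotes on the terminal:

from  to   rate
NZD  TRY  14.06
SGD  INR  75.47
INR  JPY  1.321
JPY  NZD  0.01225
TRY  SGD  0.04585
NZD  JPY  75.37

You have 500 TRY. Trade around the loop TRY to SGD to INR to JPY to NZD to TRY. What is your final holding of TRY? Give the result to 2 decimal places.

393.65

500 TRY × 0.04585 = 22.925 SGD
22.925 SGD × 75.47 = 1730.14975 INR
1730.14975 INR × 1.321 = 2285.52781975 JPY
2285.52781975 JPY × 0.01225 = 27.9977157919375 NZD
27.9977157919375 NZD × 14.06 = 393.64788403464125 TRY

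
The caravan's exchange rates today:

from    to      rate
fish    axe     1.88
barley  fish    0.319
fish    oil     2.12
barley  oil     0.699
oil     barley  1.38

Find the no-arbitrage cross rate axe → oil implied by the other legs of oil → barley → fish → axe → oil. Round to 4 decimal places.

1.2083

Known legs of the cycle: 1.38 × 0.319 × 1.88 = 0.8276136
For no arbitrage the full-cycle product must be 1, so the missing rate is 1 / 0.8276136 ≈ 1.208293.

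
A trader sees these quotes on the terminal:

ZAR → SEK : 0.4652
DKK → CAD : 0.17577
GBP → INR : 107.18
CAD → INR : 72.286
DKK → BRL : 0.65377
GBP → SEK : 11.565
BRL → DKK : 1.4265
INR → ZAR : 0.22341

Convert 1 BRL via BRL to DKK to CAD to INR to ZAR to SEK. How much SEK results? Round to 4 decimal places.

1.8837

1 BRL × 1.4265 = 1.4265 DKK
1.4265 DKK × 0.17577 = 0.250735905 CAD
0.250735905 CAD × 72.286 = 18.12469562883 INR
18.12469562883 INR × 0.22341 = 4.0492382504369103 ZAR
4.0492382504369103 ZAR × 0.4652 = 1.88370563410325067156 SEK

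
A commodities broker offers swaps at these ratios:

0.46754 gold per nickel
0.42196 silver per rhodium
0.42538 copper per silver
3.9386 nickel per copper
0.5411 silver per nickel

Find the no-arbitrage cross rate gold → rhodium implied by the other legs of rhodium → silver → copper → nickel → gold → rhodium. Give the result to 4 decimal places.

Known legs of the cycle: 0.42196 × 0.42538 × 3.9386 × 0.46754 = 0.3305285661597015712
For no arbitrage the full-cycle product must be 1, so the missing rate is 1 / 0.3305285661597015712 ≈ 3.025457.

3.0255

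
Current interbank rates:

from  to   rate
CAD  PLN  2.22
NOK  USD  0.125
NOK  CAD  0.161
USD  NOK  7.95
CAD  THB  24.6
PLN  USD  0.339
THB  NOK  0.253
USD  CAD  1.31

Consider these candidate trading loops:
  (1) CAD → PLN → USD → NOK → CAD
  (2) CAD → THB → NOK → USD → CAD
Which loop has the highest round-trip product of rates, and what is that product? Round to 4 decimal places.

(1) 2.22 × 0.339 × 7.95 × 0.161 = 0.96326
(2) 24.6 × 0.253 × 0.125 × 1.31 = 1.01915
Highest is cycle (2) at 1.0191 (>1, arbitrage).

1.0191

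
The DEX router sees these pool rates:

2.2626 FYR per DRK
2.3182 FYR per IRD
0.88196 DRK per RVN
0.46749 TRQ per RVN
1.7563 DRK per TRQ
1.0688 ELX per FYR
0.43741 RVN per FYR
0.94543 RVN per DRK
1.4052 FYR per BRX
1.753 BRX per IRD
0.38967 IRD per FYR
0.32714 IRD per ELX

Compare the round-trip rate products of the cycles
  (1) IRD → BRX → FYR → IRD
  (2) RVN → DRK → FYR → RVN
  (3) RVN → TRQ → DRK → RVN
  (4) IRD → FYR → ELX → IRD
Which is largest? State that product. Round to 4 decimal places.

0.9599

(1) 1.753 × 1.4052 × 0.38967 = 0.95988
(2) 0.88196 × 2.2626 × 0.43741 = 0.87286
(3) 0.46749 × 1.7563 × 0.94543 = 0.77625
(4) 2.3182 × 1.0688 × 0.32714 = 0.81055
Highest is cycle (1) at 0.9599 (≤1, no arbitrage).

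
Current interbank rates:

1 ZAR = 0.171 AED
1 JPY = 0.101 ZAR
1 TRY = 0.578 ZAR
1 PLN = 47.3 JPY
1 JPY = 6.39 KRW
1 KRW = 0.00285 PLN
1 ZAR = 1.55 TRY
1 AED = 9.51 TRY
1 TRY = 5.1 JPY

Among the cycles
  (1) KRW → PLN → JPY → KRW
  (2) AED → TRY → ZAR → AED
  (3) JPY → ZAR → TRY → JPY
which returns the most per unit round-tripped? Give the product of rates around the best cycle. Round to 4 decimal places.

(1) 0.00285 × 47.3 × 6.39 = 0.86140
(2) 9.51 × 0.578 × 0.171 = 0.93995
(3) 0.101 × 1.55 × 5.1 = 0.79841
Highest is cycle (2) at 0.9399 (≤1, no arbitrage).

0.9399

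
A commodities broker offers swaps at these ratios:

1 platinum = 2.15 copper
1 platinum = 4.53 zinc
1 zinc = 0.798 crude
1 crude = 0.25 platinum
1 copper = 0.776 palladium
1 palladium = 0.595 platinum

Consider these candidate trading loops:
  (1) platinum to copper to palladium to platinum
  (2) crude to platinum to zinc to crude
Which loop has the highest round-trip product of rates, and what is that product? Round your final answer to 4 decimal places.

0.9927

(1) 2.15 × 0.776 × 0.595 = 0.99270
(2) 0.25 × 4.53 × 0.798 = 0.90374
Highest is cycle (1) at 0.9927 (≤1, no arbitrage).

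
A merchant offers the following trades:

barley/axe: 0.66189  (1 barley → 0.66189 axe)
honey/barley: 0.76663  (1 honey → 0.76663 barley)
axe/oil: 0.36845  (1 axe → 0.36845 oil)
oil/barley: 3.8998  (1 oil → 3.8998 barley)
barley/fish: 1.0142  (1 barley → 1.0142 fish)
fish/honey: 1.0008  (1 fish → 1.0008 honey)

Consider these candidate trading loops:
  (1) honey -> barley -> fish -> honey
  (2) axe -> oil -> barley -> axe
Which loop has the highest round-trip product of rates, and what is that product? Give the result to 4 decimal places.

0.9511

(1) 0.76663 × 1.0142 × 1.0008 = 0.77814
(2) 0.36845 × 3.8998 × 0.66189 = 0.95106
Highest is cycle (2) at 0.9511 (≤1, no arbitrage).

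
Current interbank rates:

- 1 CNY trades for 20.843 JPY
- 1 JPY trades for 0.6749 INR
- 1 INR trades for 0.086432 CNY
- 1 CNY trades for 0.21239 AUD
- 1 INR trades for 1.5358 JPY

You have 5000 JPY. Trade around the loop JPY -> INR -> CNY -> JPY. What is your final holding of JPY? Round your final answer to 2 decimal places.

6079.17

5000 JPY × 0.6749 = 3374.5 INR
3374.5 INR × 0.086432 = 291.664784 CNY
291.664784 CNY × 20.843 = 6079.169092912 JPY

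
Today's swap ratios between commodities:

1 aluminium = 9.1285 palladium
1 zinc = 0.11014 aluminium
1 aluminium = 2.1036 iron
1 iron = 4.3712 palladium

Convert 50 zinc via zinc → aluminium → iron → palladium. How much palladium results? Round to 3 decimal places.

50 zinc × 0.11014 = 5.507 aluminium
5.507 aluminium × 2.1036 = 11.5845252 iron
11.5845252 iron × 4.3712 = 50.63827655424 palladium

50.638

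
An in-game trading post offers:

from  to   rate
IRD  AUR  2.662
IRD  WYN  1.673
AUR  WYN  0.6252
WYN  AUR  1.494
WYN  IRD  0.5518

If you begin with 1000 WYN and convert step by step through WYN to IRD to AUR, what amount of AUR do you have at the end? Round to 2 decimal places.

1468.89

1000 WYN × 0.5518 = 551.8 IRD
551.8 IRD × 2.662 = 1468.8916 AUR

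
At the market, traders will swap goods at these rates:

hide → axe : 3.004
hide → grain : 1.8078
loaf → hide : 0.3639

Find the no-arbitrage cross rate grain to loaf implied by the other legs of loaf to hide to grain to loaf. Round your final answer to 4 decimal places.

1.5201

Known legs of the cycle: 0.3639 × 1.8078 = 0.65785842
For no arbitrage the full-cycle product must be 1, so the missing rate is 1 / 0.65785842 ≈ 1.520084.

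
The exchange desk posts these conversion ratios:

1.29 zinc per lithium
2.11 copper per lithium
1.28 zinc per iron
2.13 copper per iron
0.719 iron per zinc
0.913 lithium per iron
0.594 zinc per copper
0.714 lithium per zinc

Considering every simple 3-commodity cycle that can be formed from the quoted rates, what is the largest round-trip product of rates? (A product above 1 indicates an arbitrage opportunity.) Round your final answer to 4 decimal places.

iron→copper→zinc→iron: 2.13 × 0.594 × 0.719 = 0.90969
copper→zinc→lithium→copper: 0.594 × 0.714 × 2.11 = 0.89488
iron→lithium→zinc→iron: 0.913 × 1.29 × 0.719 = 0.84682
Maximum is iron→copper→zinc→iron at 0.9097; no arbitrage — every cycle loses value.

0.9097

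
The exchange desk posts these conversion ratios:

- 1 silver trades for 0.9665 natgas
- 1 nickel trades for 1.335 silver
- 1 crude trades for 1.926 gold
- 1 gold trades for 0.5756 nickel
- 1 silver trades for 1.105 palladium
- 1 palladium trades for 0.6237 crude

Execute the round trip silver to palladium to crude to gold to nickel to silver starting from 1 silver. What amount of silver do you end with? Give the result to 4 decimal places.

1 silver × 1.105 = 1.105 palladium
1.105 palladium × 0.6237 = 0.6891885 crude
0.6891885 crude × 1.926 = 1.327377051 gold
1.327377051 gold × 0.5756 = 0.7640382305556 nickel
0.7640382305556 nickel × 1.335 = 1.019991037791726 silver

1.0200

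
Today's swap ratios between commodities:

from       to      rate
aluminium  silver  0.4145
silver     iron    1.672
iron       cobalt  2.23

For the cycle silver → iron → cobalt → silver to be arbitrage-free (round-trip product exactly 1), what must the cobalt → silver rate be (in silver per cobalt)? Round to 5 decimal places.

Known legs of the cycle: 1.672 × 2.23 = 3.72856
For no arbitrage the full-cycle product must be 1, so the missing rate is 1 / 3.72856 ≈ 0.2682001.

0.26820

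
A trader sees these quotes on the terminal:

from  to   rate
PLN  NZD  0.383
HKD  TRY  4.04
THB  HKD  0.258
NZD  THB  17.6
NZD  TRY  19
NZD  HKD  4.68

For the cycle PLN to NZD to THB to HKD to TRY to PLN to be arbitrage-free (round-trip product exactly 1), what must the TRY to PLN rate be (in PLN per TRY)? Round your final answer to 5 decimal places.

Known legs of the cycle: 0.383 × 17.6 × 0.258 × 4.04 = 7.026070656
For no arbitrage the full-cycle product must be 1, so the missing rate is 1 / 7.026070656 ≈ 0.1423271.

0.14233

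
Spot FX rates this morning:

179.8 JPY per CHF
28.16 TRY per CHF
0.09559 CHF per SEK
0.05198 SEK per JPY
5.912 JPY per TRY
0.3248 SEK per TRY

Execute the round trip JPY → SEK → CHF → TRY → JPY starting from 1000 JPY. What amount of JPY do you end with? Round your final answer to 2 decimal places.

827.21

1000 JPY × 0.05198 = 51.98 SEK
51.98 SEK × 0.09559 = 4.9687682 CHF
4.9687682 CHF × 28.16 = 139.920512512 TRY
139.920512512 TRY × 5.912 = 827.210069970944 JPY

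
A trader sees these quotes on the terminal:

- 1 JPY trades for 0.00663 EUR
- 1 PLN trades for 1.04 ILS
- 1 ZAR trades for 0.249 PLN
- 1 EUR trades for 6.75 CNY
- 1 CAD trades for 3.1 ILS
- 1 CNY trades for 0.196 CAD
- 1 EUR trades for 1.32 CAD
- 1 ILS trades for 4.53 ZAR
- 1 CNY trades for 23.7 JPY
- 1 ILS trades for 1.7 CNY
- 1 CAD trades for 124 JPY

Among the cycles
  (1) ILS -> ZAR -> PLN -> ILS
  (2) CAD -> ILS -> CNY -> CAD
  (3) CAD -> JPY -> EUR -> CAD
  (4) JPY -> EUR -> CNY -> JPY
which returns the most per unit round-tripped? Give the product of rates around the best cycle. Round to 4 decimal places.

(1) 4.53 × 0.249 × 1.04 = 1.17309
(2) 3.1 × 1.7 × 0.196 = 1.03292
(3) 124 × 0.00663 × 1.32 = 1.08520
(4) 0.00663 × 6.75 × 23.7 = 1.06063
Highest is cycle (1) at 1.1731 (>1, arbitrage).

1.1731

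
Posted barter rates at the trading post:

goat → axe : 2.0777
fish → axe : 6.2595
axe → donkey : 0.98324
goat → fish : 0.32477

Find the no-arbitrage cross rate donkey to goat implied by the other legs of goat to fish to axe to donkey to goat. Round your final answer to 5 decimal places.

Known legs of the cycle: 0.32477 × 6.2595 × 0.98324 = 1.9988264476206
For no arbitrage the full-cycle product must be 1, so the missing rate is 1 / 1.9988264476206 ≈ 0.5002936.

0.50029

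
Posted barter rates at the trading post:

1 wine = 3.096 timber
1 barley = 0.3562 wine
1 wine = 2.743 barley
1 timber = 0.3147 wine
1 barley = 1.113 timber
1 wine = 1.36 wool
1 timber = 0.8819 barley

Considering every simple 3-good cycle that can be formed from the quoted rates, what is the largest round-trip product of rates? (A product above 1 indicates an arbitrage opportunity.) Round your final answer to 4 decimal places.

timber→barley→wine→timber: 0.8819 × 0.3562 × 3.096 = 0.97256
timber→wine→barley→timber: 0.3147 × 2.743 × 1.113 = 0.96077
Maximum is timber→barley→wine→timber at 0.9726; no arbitrage — every cycle loses value.

0.9726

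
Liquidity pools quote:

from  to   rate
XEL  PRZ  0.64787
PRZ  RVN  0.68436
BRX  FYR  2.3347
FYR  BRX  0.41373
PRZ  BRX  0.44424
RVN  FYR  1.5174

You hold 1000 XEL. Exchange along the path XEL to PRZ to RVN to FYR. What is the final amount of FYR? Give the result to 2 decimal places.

672.78

1000 XEL × 0.64787 = 647.87 PRZ
647.87 PRZ × 0.68436 = 443.3763132 RVN
443.3763132 RVN × 1.5174 = 672.77921764968 FYR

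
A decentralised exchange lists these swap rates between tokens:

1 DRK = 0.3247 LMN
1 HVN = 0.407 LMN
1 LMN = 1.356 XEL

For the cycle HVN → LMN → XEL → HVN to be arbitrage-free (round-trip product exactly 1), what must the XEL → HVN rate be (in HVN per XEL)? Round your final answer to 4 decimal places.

Known legs of the cycle: 0.407 × 1.356 = 0.551892
For no arbitrage the full-cycle product must be 1, so the missing rate is 1 / 0.551892 ≈ 1.811949.

1.8119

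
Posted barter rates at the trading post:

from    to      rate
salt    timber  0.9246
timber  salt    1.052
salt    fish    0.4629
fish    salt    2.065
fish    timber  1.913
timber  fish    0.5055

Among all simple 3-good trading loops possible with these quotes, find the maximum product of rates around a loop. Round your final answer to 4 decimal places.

timber→fish→salt→timber: 0.5055 × 2.065 × 0.9246 = 0.96515
timber→salt→fish→timber: 1.052 × 0.4629 × 1.913 = 0.93158
Maximum is timber→fish→salt→timber at 0.9652; no arbitrage — every cycle loses value.

0.9652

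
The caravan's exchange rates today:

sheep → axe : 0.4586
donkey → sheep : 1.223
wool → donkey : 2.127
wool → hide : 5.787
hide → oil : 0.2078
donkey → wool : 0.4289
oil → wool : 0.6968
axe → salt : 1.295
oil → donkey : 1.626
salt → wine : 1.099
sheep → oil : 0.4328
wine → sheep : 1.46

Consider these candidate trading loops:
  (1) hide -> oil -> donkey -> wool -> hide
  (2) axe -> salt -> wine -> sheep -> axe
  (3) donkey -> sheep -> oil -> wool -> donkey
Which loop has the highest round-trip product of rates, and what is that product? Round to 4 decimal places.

(1) 0.2078 × 1.626 × 0.4289 × 5.787 = 0.83864
(2) 1.295 × 1.099 × 1.46 × 0.4586 = 0.95292
(3) 1.223 × 0.4328 × 0.6968 × 2.127 = 0.78449
Highest is cycle (2) at 0.9529 (≤1, no arbitrage).

0.9529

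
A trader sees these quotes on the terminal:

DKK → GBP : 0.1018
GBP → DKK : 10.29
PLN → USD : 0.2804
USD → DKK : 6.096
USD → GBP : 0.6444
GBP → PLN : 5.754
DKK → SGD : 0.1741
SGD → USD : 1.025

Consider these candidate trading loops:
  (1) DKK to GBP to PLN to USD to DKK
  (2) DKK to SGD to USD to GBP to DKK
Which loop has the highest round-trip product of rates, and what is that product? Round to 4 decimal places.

1.1833

(1) 0.1018 × 5.754 × 0.2804 × 6.096 = 1.00125
(2) 0.1741 × 1.025 × 0.6444 × 10.29 = 1.18330
Highest is cycle (2) at 1.1833 (>1, arbitrage).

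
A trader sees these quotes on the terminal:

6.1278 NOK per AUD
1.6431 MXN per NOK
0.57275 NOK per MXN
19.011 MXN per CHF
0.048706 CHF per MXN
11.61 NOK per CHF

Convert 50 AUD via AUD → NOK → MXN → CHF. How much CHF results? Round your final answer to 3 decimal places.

24.520

50 AUD × 6.1278 = 306.39 NOK
306.39 NOK × 1.6431 = 503.429409 MXN
503.429409 MXN × 0.048706 = 24.520032794754 CHF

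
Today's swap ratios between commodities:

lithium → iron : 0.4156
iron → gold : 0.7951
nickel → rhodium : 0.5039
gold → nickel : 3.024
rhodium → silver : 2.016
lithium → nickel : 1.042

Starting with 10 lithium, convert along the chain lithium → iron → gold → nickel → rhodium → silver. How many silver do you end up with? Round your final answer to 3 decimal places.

10.151

10 lithium × 0.4156 = 4.156 iron
4.156 iron × 0.7951 = 3.3044356 gold
3.3044356 gold × 3.024 = 9.9926132544 nickel
9.9926132544 nickel × 0.5039 = 5.03527781889216 rhodium
5.03527781889216 rhodium × 2.016 = 10.15112008288659456 silver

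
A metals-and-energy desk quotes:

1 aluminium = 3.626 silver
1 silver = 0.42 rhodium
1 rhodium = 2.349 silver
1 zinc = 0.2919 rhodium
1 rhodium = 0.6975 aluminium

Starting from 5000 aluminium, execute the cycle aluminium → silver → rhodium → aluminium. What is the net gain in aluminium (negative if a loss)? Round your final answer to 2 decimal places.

311.18

5000 aluminium × 3.626 = 18130 silver
18130 silver × 0.42 = 7614.6 rhodium
7614.6 rhodium × 0.6975 = 5311.1835 aluminium
Net change: 5311.1835 − 5000 = 311.1835 aluminium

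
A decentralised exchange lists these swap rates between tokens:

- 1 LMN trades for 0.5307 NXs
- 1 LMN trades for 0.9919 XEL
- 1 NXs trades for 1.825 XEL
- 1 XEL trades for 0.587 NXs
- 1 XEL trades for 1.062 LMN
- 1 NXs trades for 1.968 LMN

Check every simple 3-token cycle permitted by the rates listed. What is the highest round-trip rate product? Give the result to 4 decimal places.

XEL→NXs→LMN→XEL: 0.587 × 1.968 × 0.9919 = 1.14586
XEL→LMN→NXs→XEL: 1.062 × 0.5307 × 1.825 = 1.02858
Maximum is XEL→NXs→LMN→XEL at 1.1459; arbitrage exists.

1.1459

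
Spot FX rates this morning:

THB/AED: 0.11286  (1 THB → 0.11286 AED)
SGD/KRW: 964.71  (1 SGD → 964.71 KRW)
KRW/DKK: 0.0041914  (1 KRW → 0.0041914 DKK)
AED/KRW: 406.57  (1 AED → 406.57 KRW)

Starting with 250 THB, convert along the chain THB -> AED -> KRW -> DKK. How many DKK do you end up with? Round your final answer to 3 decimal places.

48.081

250 THB × 0.11286 = 28.215 AED
28.215 AED × 406.57 = 11471.37255 KRW
11471.37255 KRW × 0.0041914 = 48.08111090607 DKK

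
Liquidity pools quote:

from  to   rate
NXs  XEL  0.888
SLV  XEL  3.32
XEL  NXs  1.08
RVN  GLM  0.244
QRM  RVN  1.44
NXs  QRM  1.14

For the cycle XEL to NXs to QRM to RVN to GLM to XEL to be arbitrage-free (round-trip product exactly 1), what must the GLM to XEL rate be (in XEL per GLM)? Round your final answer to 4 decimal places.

Known legs of the cycle: 1.08 × 1.14 × 1.44 × 0.244 = 0.432594432
For no arbitrage the full-cycle product must be 1, so the missing rate is 1 / 0.432594432 ≈ 2.311634.

2.3116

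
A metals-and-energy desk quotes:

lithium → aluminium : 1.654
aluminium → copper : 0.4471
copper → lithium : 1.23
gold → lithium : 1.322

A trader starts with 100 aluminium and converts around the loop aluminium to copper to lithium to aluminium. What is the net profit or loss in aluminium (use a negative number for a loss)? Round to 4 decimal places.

-9.0411

100 aluminium × 0.4471 = 44.71 copper
44.71 copper × 1.23 = 54.9933 lithium
54.9933 lithium × 1.654 = 90.9589182 aluminium
Net change: 90.9589182 − 100 = -9.0410818 aluminium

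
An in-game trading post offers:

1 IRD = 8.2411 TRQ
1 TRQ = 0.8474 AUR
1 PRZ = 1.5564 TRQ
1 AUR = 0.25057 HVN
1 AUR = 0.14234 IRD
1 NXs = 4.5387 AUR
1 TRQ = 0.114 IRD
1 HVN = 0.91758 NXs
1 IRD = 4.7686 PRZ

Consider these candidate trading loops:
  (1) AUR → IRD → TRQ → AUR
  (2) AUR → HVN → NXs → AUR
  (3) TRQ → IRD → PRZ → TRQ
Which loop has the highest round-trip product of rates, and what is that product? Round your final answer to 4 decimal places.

(1) 0.14234 × 8.2411 × 0.8474 = 0.99403
(2) 0.25057 × 0.91758 × 4.5387 = 1.04353
(3) 0.114 × 4.7686 × 1.5564 = 0.84609
Highest is cycle (2) at 1.0435 (>1, arbitrage).

1.0435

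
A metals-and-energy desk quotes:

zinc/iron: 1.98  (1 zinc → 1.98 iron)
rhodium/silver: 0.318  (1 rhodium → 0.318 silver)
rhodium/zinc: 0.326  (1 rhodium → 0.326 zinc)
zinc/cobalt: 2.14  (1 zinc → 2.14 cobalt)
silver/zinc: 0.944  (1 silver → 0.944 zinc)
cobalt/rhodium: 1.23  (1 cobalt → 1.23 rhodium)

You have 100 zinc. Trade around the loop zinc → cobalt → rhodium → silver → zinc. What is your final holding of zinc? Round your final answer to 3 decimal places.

79.017

100 zinc × 2.14 = 214 cobalt
214 cobalt × 1.23 = 263.22 rhodium
263.22 rhodium × 0.318 = 83.70396 silver
83.70396 silver × 0.944 = 79.01653824 zinc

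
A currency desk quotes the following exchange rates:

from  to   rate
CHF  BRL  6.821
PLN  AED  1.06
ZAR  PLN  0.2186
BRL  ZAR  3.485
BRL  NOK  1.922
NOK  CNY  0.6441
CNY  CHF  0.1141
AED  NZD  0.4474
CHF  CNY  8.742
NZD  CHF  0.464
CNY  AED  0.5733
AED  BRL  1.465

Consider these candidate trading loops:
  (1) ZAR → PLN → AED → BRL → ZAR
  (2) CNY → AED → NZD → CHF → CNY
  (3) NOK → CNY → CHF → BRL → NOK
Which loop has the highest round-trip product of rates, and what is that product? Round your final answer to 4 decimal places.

1.1830

(1) 0.2186 × 1.06 × 1.465 × 3.485 = 1.18303
(2) 0.5733 × 0.4474 × 0.464 × 8.742 = 1.04042
(3) 0.6441 × 0.1141 × 6.821 × 1.922 = 0.96347
Highest is cycle (1) at 1.1830 (>1, arbitrage).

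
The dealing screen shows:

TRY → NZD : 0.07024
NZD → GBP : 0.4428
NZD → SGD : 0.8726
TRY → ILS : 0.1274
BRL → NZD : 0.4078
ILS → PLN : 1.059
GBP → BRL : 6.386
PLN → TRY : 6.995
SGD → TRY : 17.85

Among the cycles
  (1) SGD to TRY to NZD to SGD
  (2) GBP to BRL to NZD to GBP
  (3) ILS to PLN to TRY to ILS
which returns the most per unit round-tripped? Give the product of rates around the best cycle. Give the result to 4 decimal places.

(1) 17.85 × 0.07024 × 0.8726 = 1.09405
(2) 6.386 × 0.4078 × 0.4428 = 1.15314
(3) 1.059 × 6.995 × 0.1274 = 0.94374
Highest is cycle (2) at 1.1531 (>1, arbitrage).

1.1531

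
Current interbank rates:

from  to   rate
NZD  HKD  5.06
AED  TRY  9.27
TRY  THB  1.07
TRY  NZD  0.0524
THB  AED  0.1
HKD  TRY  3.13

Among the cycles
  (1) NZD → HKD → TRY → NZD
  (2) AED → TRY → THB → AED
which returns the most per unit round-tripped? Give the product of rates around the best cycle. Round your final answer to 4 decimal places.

0.9919

(1) 5.06 × 3.13 × 0.0524 = 0.82990
(2) 9.27 × 1.07 × 0.1 = 0.99189
Highest is cycle (2) at 0.9919 (≤1, no arbitrage).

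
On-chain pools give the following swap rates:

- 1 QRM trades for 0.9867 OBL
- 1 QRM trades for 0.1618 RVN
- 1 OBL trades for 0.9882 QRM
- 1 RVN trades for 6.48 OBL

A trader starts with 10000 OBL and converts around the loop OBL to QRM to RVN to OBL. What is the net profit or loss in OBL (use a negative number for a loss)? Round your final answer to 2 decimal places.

360.92

10000 OBL × 0.9882 = 9882 QRM
9882 QRM × 0.1618 = 1598.9076 RVN
1598.9076 RVN × 6.48 = 10360.921248 OBL
Net change: 10360.921248 − 10000 = 360.921248 OBL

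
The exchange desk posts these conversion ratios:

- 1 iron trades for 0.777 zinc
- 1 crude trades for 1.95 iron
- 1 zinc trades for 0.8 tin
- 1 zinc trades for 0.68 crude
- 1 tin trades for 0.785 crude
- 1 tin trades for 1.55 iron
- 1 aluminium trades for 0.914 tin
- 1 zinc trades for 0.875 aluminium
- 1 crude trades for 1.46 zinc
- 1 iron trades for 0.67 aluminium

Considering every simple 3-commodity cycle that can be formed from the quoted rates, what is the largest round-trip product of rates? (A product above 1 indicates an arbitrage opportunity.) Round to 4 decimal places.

crude→iron→zinc→crude: 1.95 × 0.777 × 0.68 = 1.03030
tin→iron→zinc→tin: 1.55 × 0.777 × 0.8 = 0.96348
tin→iron→aluminium→tin: 1.55 × 0.67 × 0.914 = 0.94919
tin→crude→zinc→tin: 0.785 × 1.46 × 0.8 = 0.91688
Maximum is crude→iron→zinc→crude at 1.0303; arbitrage exists.

1.0303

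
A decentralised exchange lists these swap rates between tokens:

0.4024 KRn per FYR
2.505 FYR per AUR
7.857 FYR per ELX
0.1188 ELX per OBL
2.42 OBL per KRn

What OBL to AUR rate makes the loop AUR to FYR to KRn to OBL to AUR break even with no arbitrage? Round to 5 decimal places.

Known legs of the cycle: 2.505 × 0.4024 × 2.42 = 2.43938904
For no arbitrage the full-cycle product must be 1, so the missing rate is 1 / 2.43938904 ≈ 0.4099387.

0.40994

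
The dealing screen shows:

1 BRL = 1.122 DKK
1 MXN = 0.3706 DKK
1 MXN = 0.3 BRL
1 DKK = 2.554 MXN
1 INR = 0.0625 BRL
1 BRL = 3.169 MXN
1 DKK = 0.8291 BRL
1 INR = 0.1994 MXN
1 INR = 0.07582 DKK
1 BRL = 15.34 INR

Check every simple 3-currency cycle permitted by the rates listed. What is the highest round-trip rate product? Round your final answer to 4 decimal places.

0.9737

DKK→BRL→MXN→DKK: 0.8291 × 3.169 × 0.3706 = 0.97372
DKK→BRL→INR→DKK: 0.8291 × 15.34 × 0.07582 = 0.96431
MXN→BRL→INR→MXN: 0.3 × 15.34 × 0.1994 = 0.91764
DKK→MXN→BRL→DKK: 2.554 × 0.3 × 1.122 = 0.85968
Maximum is DKK→BRL→MXN→DKK at 0.9737; no arbitrage — every cycle loses value.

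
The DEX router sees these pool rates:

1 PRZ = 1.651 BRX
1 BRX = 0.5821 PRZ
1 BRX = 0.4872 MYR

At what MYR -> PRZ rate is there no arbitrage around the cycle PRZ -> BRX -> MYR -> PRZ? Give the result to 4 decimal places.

Known legs of the cycle: 1.651 × 0.4872 = 0.8043672
For no arbitrage the full-cycle product must be 1, so the missing rate is 1 / 0.8043672 ≈ 1.243213.

1.2432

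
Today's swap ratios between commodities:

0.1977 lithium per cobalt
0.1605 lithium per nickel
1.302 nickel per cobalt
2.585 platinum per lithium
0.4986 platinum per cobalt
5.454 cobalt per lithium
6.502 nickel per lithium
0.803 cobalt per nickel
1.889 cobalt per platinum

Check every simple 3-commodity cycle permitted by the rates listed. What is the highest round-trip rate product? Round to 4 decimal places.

lithium→cobalt→nickel→lithium: 5.454 × 1.302 × 0.1605 = 1.13973
lithium→nickel→cobalt→lithium: 6.502 × 0.803 × 0.1977 = 1.03221
lithium→platinum→cobalt→lithium: 2.585 × 1.889 × 0.1977 = 0.96538
Maximum is lithium→cobalt→nickel→lithium at 1.1397; arbitrage exists.

1.1397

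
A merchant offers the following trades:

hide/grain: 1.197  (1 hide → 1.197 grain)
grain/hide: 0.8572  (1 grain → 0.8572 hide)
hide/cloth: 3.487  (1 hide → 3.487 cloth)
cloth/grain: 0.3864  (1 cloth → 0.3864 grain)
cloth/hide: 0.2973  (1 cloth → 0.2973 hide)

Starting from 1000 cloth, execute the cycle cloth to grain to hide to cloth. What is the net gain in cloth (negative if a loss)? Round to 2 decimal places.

1000 cloth × 0.3864 = 386.4 grain
386.4 grain × 0.8572 = 331.22208 hide
331.22208 hide × 3.487 = 1154.97139296 cloth
Net change: 1154.97139296 − 1000 = 154.97139296 cloth

154.97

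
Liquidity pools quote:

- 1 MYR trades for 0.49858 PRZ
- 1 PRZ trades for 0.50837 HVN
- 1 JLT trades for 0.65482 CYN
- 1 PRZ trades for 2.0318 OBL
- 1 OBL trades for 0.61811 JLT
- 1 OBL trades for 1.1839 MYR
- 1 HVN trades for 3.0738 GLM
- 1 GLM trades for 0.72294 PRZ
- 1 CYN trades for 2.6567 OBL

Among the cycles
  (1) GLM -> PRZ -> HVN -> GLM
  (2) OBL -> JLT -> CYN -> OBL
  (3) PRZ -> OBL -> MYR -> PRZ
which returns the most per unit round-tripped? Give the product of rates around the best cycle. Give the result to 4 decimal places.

1.1993

(1) 0.72294 × 0.50837 × 3.0738 = 1.12969
(2) 0.61811 × 0.65482 × 2.6567 = 1.07530
(3) 2.0318 × 1.1839 × 0.49858 = 1.19931
Highest is cycle (3) at 1.1993 (>1, arbitrage).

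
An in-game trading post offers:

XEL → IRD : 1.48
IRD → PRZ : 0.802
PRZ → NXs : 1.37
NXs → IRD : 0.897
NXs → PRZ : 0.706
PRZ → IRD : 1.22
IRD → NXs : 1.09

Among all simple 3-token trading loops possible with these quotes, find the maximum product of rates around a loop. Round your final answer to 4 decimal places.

0.9856

IRD→PRZ→NXs→IRD: 0.802 × 1.37 × 0.897 = 0.98557
IRD→NXs→PRZ→IRD: 1.09 × 0.706 × 1.22 = 0.93884
Maximum is IRD→PRZ→NXs→IRD at 0.9856; no arbitrage — every cycle loses value.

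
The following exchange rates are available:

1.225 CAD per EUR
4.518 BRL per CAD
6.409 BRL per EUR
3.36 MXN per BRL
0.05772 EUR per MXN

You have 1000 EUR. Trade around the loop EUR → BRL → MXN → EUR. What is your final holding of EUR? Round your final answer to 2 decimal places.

1000 EUR × 6.409 = 6409 BRL
6409 BRL × 3.36 = 21534.24 MXN
21534.24 MXN × 0.05772 = 1242.9563328 EUR

1242.96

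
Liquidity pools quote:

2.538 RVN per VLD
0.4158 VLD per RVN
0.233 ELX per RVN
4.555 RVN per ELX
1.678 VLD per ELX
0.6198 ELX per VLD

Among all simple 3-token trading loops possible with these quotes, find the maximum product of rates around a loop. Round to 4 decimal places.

1.1739

VLD→ELX→RVN→VLD: 0.6198 × 4.555 × 0.4158 = 1.17388
VLD→RVN→ELX→VLD: 2.538 × 0.233 × 1.678 = 0.99229
Maximum is VLD→ELX→RVN→VLD at 1.1739; arbitrage exists.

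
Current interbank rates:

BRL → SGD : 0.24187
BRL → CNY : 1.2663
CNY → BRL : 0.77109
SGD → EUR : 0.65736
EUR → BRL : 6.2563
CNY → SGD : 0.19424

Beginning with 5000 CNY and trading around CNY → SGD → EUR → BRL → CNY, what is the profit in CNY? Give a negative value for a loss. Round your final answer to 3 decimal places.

57.852

5000 CNY × 0.19424 = 971.2 SGD
971.2 SGD × 0.65736 = 638.428032 EUR
638.428032 EUR × 6.2563 = 3994.1972966016 BRL
3994.1972966016 BRL × 1.2663 = 5057.85203668660608 CNY
Net change: 5057.85203668660608 − 5000 = 57.85203668660608 CNY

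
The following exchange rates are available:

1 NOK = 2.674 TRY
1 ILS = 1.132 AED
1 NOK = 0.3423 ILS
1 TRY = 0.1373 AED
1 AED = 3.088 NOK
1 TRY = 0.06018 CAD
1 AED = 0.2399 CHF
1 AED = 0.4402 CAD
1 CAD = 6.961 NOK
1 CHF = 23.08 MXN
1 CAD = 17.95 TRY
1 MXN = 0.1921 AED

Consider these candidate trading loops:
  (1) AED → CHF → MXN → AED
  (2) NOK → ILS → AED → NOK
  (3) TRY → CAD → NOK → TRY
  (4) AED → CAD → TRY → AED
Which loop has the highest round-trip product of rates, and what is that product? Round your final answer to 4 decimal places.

(1) 0.2399 × 23.08 × 0.1921 = 1.06364
(2) 0.3423 × 1.132 × 3.088 = 1.19655
(3) 0.06018 × 6.961 × 2.674 = 1.12017
(4) 0.4402 × 17.95 × 0.1373 = 1.08489
Highest is cycle (2) at 1.1965 (>1, arbitrage).

1.1965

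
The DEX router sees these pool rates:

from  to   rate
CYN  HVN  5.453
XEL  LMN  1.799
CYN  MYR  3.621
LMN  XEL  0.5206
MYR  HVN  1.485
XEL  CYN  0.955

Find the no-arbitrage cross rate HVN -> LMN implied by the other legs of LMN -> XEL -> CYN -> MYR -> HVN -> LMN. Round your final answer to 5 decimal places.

Known legs of the cycle: 0.5206 × 0.955 × 3.621 × 1.485 = 2.673391198005
For no arbitrage the full-cycle product must be 1, so the missing rate is 1 / 2.673391198005 ≈ 0.3740567.

0.37406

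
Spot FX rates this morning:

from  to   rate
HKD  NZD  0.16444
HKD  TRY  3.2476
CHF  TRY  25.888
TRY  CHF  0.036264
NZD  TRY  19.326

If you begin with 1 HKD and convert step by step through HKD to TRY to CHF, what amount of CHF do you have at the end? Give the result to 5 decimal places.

1 HKD × 3.2476 = 3.2476 TRY
3.2476 TRY × 0.036264 = 0.1177709664 CHF

0.11777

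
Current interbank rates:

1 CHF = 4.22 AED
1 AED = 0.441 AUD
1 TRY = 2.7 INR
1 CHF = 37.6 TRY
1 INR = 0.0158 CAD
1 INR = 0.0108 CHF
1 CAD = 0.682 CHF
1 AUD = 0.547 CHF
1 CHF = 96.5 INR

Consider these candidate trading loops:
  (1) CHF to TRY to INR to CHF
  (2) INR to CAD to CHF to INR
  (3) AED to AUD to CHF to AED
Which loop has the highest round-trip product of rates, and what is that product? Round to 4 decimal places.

(1) 37.6 × 2.7 × 0.0108 = 1.09642
(2) 0.0158 × 0.682 × 96.5 = 1.03985
(3) 0.441 × 0.547 × 4.22 = 1.01798
Highest is cycle (1) at 1.0964 (>1, arbitrage).

1.0964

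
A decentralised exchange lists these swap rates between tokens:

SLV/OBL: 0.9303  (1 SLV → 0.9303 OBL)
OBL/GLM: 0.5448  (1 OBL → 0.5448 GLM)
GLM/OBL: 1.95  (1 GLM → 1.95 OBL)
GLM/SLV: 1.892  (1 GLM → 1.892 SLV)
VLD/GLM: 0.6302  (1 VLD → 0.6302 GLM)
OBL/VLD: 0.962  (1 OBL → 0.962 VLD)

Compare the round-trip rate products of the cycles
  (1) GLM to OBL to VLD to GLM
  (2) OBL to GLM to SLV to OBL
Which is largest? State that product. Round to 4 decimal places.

(1) 1.95 × 0.962 × 0.6302 = 1.18219
(2) 0.5448 × 1.892 × 0.9303 = 0.95892
Highest is cycle (1) at 1.1822 (>1, arbitrage).

1.1822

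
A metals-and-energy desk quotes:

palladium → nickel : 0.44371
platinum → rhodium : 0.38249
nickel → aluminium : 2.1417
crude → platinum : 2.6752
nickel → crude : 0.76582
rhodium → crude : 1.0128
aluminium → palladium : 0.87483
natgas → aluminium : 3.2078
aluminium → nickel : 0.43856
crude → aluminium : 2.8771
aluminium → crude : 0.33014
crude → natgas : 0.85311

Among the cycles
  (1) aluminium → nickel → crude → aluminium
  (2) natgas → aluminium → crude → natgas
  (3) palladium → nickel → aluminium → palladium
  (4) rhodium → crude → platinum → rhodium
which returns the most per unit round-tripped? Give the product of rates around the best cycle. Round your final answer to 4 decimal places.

(1) 0.43856 × 0.76582 × 2.8771 = 0.96630
(2) 3.2078 × 0.33014 × 0.85311 = 0.90346
(3) 0.44371 × 2.1417 × 0.87483 = 0.83135
(4) 1.0128 × 2.6752 × 0.38249 = 1.03633
Highest is cycle (4) at 1.0363 (>1, arbitrage).

1.0363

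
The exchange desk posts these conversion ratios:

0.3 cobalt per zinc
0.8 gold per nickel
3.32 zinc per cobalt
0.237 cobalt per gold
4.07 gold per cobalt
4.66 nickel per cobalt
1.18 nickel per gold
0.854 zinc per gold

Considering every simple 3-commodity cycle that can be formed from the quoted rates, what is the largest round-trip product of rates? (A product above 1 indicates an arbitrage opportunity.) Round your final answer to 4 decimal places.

1.0427

gold→zinc→cobalt→gold: 0.854 × 0.3 × 4.07 = 1.04273
gold→cobalt→nickel→gold: 0.237 × 4.66 × 0.8 = 0.88354
Maximum is gold→zinc→cobalt→gold at 1.0427; arbitrage exists.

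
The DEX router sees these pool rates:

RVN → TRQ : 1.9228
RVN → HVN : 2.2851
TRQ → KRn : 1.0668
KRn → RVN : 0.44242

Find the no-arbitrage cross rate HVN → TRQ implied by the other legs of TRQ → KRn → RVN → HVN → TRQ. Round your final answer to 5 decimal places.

Known legs of the cycle: 1.0668 × 0.44242 × 2.2851 = 1.0785070013256
For no arbitrage the full-cycle product must be 1, so the missing rate is 1 / 1.0785070013256 ≈ 0.9272077.

0.92721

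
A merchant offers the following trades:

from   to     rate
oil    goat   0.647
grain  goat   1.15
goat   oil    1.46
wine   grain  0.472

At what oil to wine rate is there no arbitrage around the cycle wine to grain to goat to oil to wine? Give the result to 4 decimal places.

Known legs of the cycle: 0.472 × 1.15 × 1.46 = 0.792488
For no arbitrage the full-cycle product must be 1, so the missing rate is 1 / 0.792488 ≈ 1.261849.

1.2618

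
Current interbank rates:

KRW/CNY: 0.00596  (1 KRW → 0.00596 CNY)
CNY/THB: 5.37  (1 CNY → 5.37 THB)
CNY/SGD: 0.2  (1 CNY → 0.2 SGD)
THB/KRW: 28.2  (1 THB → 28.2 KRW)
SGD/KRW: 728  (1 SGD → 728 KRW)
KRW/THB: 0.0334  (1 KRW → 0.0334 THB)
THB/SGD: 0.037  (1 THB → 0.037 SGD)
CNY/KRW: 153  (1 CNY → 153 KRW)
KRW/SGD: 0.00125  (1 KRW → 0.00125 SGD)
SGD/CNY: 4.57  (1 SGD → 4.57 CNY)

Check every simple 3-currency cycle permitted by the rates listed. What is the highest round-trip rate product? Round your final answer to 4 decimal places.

0.9080

THB→SGD→CNY→THB: 0.037 × 4.57 × 5.37 = 0.90801
THB→KRW→CNY→THB: 28.2 × 0.00596 × 5.37 = 0.90255
THB→SGD→KRW→THB: 0.037 × 728 × 0.0334 = 0.89966
SGD→CNY→KRW→SGD: 4.57 × 153 × 0.00125 = 0.87401
SGD→KRW→CNY→SGD: 728 × 0.00596 × 0.2 = 0.86778
Maximum is THB→SGD→CNY→THB at 0.9080; no arbitrage — every cycle loses value.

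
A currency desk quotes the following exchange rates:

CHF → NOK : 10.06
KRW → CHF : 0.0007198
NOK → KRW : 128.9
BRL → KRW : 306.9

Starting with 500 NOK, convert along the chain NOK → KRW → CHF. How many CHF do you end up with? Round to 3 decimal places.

500 NOK × 128.9 = 64450 KRW
64450 KRW × 0.0007198 = 46.39111 CHF

46.391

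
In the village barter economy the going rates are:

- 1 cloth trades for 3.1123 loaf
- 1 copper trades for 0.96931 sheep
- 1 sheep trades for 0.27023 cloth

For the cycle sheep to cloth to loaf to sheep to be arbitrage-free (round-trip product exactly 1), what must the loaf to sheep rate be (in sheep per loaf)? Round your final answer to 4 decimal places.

1.1890

Known legs of the cycle: 0.27023 × 3.1123 = 0.841036829
For no arbitrage the full-cycle product must be 1, so the missing rate is 1 / 0.841036829 ≈ 1.189009.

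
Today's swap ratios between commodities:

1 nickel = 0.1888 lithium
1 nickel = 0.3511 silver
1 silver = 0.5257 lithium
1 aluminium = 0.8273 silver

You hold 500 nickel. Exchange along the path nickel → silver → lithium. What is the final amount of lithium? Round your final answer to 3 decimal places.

92.287

500 nickel × 0.3511 = 175.55 silver
175.55 silver × 0.5257 = 92.286635 lithium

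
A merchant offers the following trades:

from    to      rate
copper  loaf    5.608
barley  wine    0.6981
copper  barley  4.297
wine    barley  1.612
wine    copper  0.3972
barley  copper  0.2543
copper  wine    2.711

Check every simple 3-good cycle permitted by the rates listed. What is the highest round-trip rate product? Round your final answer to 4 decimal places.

1.1915

barley→wine→copper→barley: 0.6981 × 0.3972 × 4.297 = 1.19150
barley→copper→wine→barley: 0.2543 × 2.711 × 1.612 = 1.11132
Maximum is barley→wine→copper→barley at 1.1915; arbitrage exists.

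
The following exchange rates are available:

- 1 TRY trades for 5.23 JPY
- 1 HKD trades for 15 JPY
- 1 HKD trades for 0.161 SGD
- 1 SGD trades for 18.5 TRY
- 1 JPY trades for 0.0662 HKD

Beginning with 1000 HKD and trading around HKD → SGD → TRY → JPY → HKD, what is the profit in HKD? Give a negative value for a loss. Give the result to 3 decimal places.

31.234

1000 HKD × 0.161 = 161 SGD
161 SGD × 18.5 = 2978.5 TRY
2978.5 TRY × 5.23 = 15577.555 JPY
15577.555 JPY × 0.0662 = 1031.234141 HKD
Net change: 1031.234141 − 1000 = 31.234141 HKD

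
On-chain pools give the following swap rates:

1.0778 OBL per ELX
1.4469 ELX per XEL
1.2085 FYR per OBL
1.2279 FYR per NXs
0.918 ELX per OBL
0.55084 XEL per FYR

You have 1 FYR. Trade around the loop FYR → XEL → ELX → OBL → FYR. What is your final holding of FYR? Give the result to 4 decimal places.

1.0381

1 FYR × 0.55084 = 0.55084 XEL
0.55084 XEL × 1.4469 = 0.797010396 ELX
0.797010396 ELX × 1.0778 = 0.8590178048088 OBL
0.8590178048088 OBL × 1.2085 = 1.0381230171114348 FYR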